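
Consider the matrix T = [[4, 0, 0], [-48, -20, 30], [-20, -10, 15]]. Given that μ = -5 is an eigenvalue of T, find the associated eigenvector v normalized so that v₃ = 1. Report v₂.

T + 5I = [[9, 0, 0], [-48, -15, 30], [-20, -10, 20]].
Solving (T + 5I)v = 0 gives the eigenspace spanned by (0, 2, 1).
With v₃ = 1, v = (0, 2, 1), so v₂ = 2.

2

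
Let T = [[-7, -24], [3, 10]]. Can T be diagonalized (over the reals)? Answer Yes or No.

Characteristic polynomial: p(s) = s^2 - 3s + 2 = (s - 2)(s - 1).
All 2 eigenvalues are distinct, so T is diagonalizable.

Yes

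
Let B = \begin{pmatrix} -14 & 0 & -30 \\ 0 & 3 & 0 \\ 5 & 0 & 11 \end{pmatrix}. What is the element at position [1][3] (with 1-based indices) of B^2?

90

Characteristic polynomial: t^3 - 13t + 12 = (t - 3)(t - 1)(t + 4), so the eigenvalues are -4, 1, 3.
t=1: eigenvector (-2, 0, 1).
t=3: eigenvector (0, 1, 0).
t=-4: eigenvector (3, 0, -1).
P = [[-2, 0, 3], [0, 1, 0], [1, 0, -1]], D = diag(1, 3, -4), P⁻¹ = [[1, 0, 3], [0, 1, 0], [1, 0, 2]].
B² = P·diag(1, 9, 16)·P⁻¹ = [[46, 0, 90], [0, 9, 0], [-15, 0, -29]].
The requested entry is 90.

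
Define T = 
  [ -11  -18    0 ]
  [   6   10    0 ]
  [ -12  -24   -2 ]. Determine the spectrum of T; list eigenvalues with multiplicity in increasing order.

Characteristic polynomial: p(μ) = μ^3 + 3μ^2 - 4 = (μ - 1)(μ + 2)^2.
Roots (with multiplicity): -2, -2, 1.

-2, -2, 1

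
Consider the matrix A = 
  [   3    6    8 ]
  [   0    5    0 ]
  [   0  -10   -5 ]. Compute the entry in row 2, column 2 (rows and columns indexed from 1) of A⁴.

Characteristic polynomial: μ^3 - 3μ^2 - 25μ + 75 = (μ - 5)(μ - 3)(μ + 5), so the eigenvalues are -5, 3, 5.
μ=3: eigenvector (1, 0, 0).
μ=5: eigenvector (-1, 1, -1).
μ=-5: eigenvector (-1, 0, 1).
P = [[1, -1, -1], [0, 1, 0], [0, -1, 1]], D = diag(3, 5, -5), P⁻¹ = [[1, 2, 1], [0, 1, 0], [0, 1, 1]].
A⁴ = P·diag(81, 625, 625)·P⁻¹ = [[81, -1088, -544], [0, 625, 0], [0, 0, 625]].
The requested entry is 625.

625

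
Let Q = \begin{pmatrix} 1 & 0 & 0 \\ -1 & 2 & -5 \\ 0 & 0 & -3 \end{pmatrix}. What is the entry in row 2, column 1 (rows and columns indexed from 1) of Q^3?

-7

Characteristic polynomial: λ^3 - 7λ + 6 = (λ - 2)(λ - 1)(λ + 3), so the eigenvalues are -3, 1, 2.
λ=-3: eigenvector (0, 1, 1).
λ=2: eigenvector (0, 1, 0).
λ=1: eigenvector (1, 1, 0).
P = [[0, 0, 1], [1, 1, 1], [1, 0, 0]], D = diag(-3, 2, 1), P⁻¹ = [[0, 0, 1], [-1, 1, -1], [1, 0, 0]].
Q³ = P·diag(-27, 8, 1)·P⁻¹ = [[1, 0, 0], [-7, 8, -35], [0, 0, -27]].
The requested entry is -7.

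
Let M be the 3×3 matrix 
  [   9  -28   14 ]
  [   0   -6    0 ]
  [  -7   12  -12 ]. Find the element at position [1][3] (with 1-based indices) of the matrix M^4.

Characteristic polynomial: μ^3 + 9μ^2 + 8μ - 60 = (μ - 2)(μ + 5)(μ + 6), so the eigenvalues are -6, -5, 2.
μ=-5: eigenvector (1, 0, -1).
μ=-6: eigenvector (0, 1, 2).
μ=2: eigenvector (2, 0, -1).
P = [[1, 0, 2], [0, 1, 0], [-1, 2, -1]], D = diag(-5, -6, 2), P⁻¹ = [[-1, 4, -2], [0, 1, 0], [1, -2, 1]].
M⁴ = P·diag(625, 1296, 16)·P⁻¹ = [[-593, 2436, -1218], [0, 1296, 0], [609, 124, 1234]].
The requested entry is -1218.

-1218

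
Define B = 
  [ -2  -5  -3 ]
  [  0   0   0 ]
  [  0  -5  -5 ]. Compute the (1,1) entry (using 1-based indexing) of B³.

Characteristic polynomial: λ^3 + 7λ^2 + 10λ = λ(λ + 2)(λ + 5), so the eigenvalues are -5, -2, 0.
λ=-2: eigenvector (1, 0, 0).
λ=0: eigenvector (-1, 1, -1).
λ=-5: eigenvector (1, 0, 1).
P = [[1, -1, 1], [0, 1, 0], [0, -1, 1]], D = diag(-2, 0, -5), P⁻¹ = [[1, 0, -1], [0, 1, 0], [0, 1, 1]].
B³ = P·diag(-8, 0, -125)·P⁻¹ = [[-8, -125, -117], [0, 0, 0], [0, -125, -125]].
The requested entry is -8.

-8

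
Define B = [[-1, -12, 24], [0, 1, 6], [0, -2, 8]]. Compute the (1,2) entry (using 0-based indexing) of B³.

366

Characteristic polynomial: r^3 - 8r^2 + 11r + 20 = (r - 5)(r - 4)(r + 1), so the eigenvalues are -1, 4, 5.
r=-1: eigenvector (1, 0, 0).
r=5: eigenvector (-2, -3, -2).
r=4: eigenvector (0, 2, 1).
P = [[1, -2, 0], [0, -3, 2], [0, -2, 1]], D = diag(-1, 5, 4), P⁻¹ = [[1, 2, -4], [0, 1, -2], [0, 2, -3]].
B³ = P·diag(-1, 125, 64)·P⁻¹ = [[-1, -252, 504], [0, -119, 366], [0, -122, 308]].
The requested entry is 366.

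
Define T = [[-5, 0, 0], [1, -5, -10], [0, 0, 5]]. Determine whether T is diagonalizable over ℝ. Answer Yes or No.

No

Characteristic polynomial: p(λ) = λ^3 + 5λ^2 - 25λ - 125 = (λ - 5)(λ + 5)^2.
λ = -5 has algebraic multiplicity 2; rank(T + 5I) = 2, so geometric multiplicity = 1.
Geometric multiplicity < algebraic multiplicity, so T is not diagonalizable.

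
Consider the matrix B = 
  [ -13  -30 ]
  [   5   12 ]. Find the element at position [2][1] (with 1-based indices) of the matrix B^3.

Characteristic polynomial: μ^2 + μ - 6 = (μ - 2)(μ + 3), so the eigenvalues are -3, 2.
μ=2: eigenvector (-2, 1).
μ=-3: eigenvector (-3, 1).
P = [[-2, -3], [1, 1]], D = diag(2, -3), P⁻¹ = [[1, 3], [-1, -2]].
B³ = P·diag(8, -27)·P⁻¹ = [[-97, -210], [35, 78]].
The requested entry is 35.

35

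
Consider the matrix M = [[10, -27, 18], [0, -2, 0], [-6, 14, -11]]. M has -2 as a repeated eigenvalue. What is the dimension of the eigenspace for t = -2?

1

M + 2I = [[12, -27, 18], [0, 0, 0], [-6, 14, -9]].
This matrix has rank 2, so its null space has dimension 3 − 2 = 1.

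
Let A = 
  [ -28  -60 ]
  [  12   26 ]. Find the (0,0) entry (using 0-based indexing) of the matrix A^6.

20224

Characteristic polynomial: μ^2 + 2μ - 8 = (μ - 2)(μ + 4), so the eigenvalues are -4, 2.
μ=-4: eigenvector (5, -2).
μ=2: eigenvector (-2, 1).
P = [[5, -2], [-2, 1]], D = diag(-4, 2), P⁻¹ = [[1, 2], [2, 5]].
A⁶ = P·diag(4096, 64)·P⁻¹ = [[20224, 40320], [-8064, -16064]].
The requested entry is 20224.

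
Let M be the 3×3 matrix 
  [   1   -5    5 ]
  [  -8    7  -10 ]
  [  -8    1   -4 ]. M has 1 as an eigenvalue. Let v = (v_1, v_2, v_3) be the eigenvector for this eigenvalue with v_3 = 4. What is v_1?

M − 1I = [[0, -5, 5], [-8, 6, -10], [-8, 1, -5]].
Solving (M − 1I)v = 0 gives the eigenspace spanned by (-2, 4, 4).
With v_3 = 4, v = (-2, 4, 4), so v_1 = -2.

-2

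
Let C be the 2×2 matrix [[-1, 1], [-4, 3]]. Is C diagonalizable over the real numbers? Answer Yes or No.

No

Characteristic polynomial: p(λ) = λ^2 - 2λ + 1 = (λ - 1)^2.
λ = 1 has algebraic multiplicity 2; rank(C − 1I) = 1, so geometric multiplicity = 1.
Geometric multiplicity < algebraic multiplicity, so C is not diagonalizable.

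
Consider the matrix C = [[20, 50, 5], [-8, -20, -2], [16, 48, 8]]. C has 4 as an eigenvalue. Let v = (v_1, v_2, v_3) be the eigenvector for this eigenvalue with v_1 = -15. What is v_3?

C − 4I = [[16, 50, 5], [-8, -24, -2], [16, 48, 4]].
Solving (C − 4I)v = 0 gives the eigenspace spanned by (-15, 6, -12).
With v_1 = -15, v = (-15, 6, -12), so v_3 = -12.

-12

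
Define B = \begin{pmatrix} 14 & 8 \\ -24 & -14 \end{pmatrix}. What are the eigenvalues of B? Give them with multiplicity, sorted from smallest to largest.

Characteristic polynomial: p(μ) = μ^2 - 4 = (μ - 2)(μ + 2).
Roots (with multiplicity): -2, 2.

-2, 2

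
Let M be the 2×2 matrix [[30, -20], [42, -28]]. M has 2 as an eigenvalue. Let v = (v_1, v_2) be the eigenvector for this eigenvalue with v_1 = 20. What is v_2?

28

M − 2I = [[28, -20], [42, -30]].
Solving (M − 2I)v = 0 gives the eigenspace spanned by (20, 28).
With v_1 = 20, v = (20, 28), so v_2 = 28.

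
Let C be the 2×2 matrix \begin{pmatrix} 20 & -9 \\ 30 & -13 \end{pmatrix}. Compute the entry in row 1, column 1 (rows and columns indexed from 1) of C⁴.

3670

Characteristic polynomial: λ^2 - 7λ + 10 = (λ - 5)(λ - 2), so the eigenvalues are 2, 5.
λ=2: eigenvector (1, 2).
λ=5: eigenvector (-3, -5).
P = [[1, -3], [2, -5]], D = diag(2, 5), P⁻¹ = [[-5, 3], [-2, 1]].
C⁴ = P·diag(16, 625)·P⁻¹ = [[3670, -1827], [6090, -3029]].
The requested entry is 3670.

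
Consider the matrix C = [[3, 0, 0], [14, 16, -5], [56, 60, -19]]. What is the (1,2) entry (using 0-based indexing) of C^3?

-65

Characteristic polynomial: s^3 - 13s + 12 = (s - 3)(s - 1)(s + 4), so the eigenvalues are -4, 1, 3.
s=3: eigenvector (1, 2, 8).
s=-4: eigenvector (0, -1, -4).
s=1: eigenvector (0, 1, 3).
P = [[1, 0, 0], [2, -1, 1], [8, -4, 3]], D = diag(3, -4, 1), P⁻¹ = [[1, 0, 0], [2, 3, -1], [0, 4, -1]].
C³ = P·diag(27, -64, 1)·P⁻¹ = [[27, 0, 0], [182, 196, -65], [728, 780, -259]].
The requested entry is -65.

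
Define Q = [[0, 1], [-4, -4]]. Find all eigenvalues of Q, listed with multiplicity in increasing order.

Characteristic polynomial: p(μ) = μ^2 + 4μ + 4 = (μ + 2)^2.
Roots (with multiplicity): -2, -2.

-2, -2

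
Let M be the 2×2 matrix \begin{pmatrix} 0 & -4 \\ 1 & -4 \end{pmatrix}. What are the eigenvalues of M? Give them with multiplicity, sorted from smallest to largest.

-2, -2

Characteristic polynomial: p(λ) = λ^2 + 4λ + 4 = (λ + 2)^2.
Roots (with multiplicity): -2, -2.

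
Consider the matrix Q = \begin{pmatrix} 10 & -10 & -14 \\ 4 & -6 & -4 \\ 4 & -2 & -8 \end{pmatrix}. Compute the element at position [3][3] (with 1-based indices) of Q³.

Characteristic polynomial: λ^3 + 4λ^2 - 4λ - 16 = (λ - 2)(λ + 2)(λ + 4), so the eigenvalues are -4, -2, 2.
λ=2: eigenvector (3, 1, 1).
λ=-2: eigenvector (2, 1, 1).
λ=-4: eigenvector (1, 0, 1).
P = [[3, 2, 1], [1, 1, 0], [1, 1, 1]], D = diag(2, -2, -4), P⁻¹ = [[1, -1, -1], [-1, 2, 1], [0, -1, 1]].
Q³ = P·diag(8, -8, -64)·P⁻¹ = [[40, 8, -104], [16, -24, -16], [16, 40, -80]].
The requested entry is -80.

-80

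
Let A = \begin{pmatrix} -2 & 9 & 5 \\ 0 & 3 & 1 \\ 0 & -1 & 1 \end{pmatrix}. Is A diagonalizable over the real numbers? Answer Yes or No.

Characteristic polynomial: p(μ) = μ^3 - 2μ^2 - 4μ + 8 = (μ - 2)^2(μ + 2).
μ = 2 has algebraic multiplicity 2; rank(A − 2I) = 2, so geometric multiplicity = 1.
Geometric multiplicity < algebraic multiplicity, so A is not diagonalizable.

No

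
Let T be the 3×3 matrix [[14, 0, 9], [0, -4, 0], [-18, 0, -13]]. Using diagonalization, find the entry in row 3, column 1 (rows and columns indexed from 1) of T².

-18

Characteristic polynomial: λ^3 + 3λ^2 - 24λ - 80 = (λ - 5)(λ + 4)^2, so the eigenvalues are -4, -4, 5.
λ=-4: eigenvector (1, 0, -2).
λ=5: eigenvector (1, 0, -1).
λ=-4: eigenvector (-2, 1, 4).
P = [[1, 1, -2], [0, 0, 1], [-2, -1, 4]], D = diag(-4, 5, -4), P⁻¹ = [[-1, 2, -1], [2, 0, 1], [0, 1, 0]].
T² = P·diag(16, 25, 16)·P⁻¹ = [[34, 0, 9], [0, 16, 0], [-18, 0, 7]].
The requested entry is -18.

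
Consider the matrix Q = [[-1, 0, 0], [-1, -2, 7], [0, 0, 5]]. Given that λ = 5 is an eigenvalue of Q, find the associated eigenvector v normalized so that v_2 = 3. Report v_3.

3

Q − 5I = [[-6, 0, 0], [-1, -7, 7], [0, 0, 0]].
Solving (Q − 5I)v = 0 gives the eigenspace spanned by (0, 3, 3).
With v_2 = 3, v = (0, 3, 3), so v_3 = 3.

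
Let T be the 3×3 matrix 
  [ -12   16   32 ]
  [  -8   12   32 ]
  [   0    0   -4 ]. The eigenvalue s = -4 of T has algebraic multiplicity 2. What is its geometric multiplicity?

T + 4I = [[-8, 16, 32], [-8, 16, 32], [0, 0, 0]].
This matrix has rank 1, so its null space has dimension 3 − 1 = 2.

2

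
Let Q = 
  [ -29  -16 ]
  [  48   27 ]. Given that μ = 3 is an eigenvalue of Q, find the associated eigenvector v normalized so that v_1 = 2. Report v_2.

-4

Q − 3I = [[-32, -16], [48, 24]].
Solving (Q − 3I)v = 0 gives the eigenspace spanned by (2, -4).
With v_1 = 2, v = (2, -4), so v_2 = -4.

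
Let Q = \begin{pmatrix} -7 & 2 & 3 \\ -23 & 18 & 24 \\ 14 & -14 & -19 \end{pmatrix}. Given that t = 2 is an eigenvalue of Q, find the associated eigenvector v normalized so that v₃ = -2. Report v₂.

Q − 2I = [[-9, 2, 3], [-23, 16, 24], [14, -14, -21]].
Solving (Q − 2I)v = 0 gives the eigenspace spanned by (0, 3, -2).
With v₃ = -2, v = (0, 3, -2), so v₂ = 3.

3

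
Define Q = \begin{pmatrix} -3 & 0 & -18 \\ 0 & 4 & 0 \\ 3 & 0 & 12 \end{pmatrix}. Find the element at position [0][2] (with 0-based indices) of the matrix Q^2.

Characteristic polynomial: λ^3 - 13λ^2 + 54λ - 72 = (λ - 6)(λ - 4)(λ - 3), so the eigenvalues are 3, 4, 6.
λ=3: eigenvector (3, 0, -1).
λ=4: eigenvector (0, 1, 0).
λ=6: eigenvector (-2, 0, 1).
P = [[3, 0, -2], [0, 1, 0], [-1, 0, 1]], D = diag(3, 4, 6), P⁻¹ = [[1, 0, 2], [0, 1, 0], [1, 0, 3]].
Q² = P·diag(9, 16, 36)·P⁻¹ = [[-45, 0, -162], [0, 16, 0], [27, 0, 90]].
The requested entry is -162.

-162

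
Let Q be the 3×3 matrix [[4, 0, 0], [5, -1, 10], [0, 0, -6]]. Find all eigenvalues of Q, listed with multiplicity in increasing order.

Characteristic polynomial: p(t) = t^3 + 3t^2 - 22t - 24 = (t - 4)(t + 1)(t + 6).
Roots (with multiplicity): -6, -1, 4.

-6, -1, 4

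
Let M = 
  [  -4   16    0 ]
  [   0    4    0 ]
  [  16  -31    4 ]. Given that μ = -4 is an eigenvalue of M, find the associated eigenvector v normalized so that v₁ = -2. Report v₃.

4

M + 4I = [[0, 16, 0], [0, 8, 0], [16, -31, 8]].
Solving (M + 4I)v = 0 gives the eigenspace spanned by (-2, 0, 4).
With v₁ = -2, v = (-2, 0, 4), so v₃ = 4.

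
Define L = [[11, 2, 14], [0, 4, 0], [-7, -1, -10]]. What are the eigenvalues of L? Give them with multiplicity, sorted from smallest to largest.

Characteristic polynomial: p(t) = t^3 - 5t^2 - 8t + 48 = (t - 4)^2(t + 3).
Roots (with multiplicity): -3, 4, 4.

-3, 4, 4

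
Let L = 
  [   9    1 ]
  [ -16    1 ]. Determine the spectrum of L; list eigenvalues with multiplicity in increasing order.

Characteristic polynomial: p(r) = r^2 - 10r + 25 = (r - 5)^2.
Roots (with multiplicity): 5, 5.

5, 5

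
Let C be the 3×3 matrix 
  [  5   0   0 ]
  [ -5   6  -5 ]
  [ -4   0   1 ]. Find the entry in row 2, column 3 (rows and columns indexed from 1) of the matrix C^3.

Characteristic polynomial: t^3 - 12t^2 + 41t - 30 = (t - 6)(t - 5)(t - 1), so the eigenvalues are 1, 5, 6.
t=5: eigenvector (1, 0, -1).
t=6: eigenvector (0, 1, 0).
t=1: eigenvector (0, 1, 1).
P = [[1, 0, 0], [0, 1, 1], [-1, 0, 1]], D = diag(5, 6, 1), P⁻¹ = [[1, 0, 0], [-1, 1, -1], [1, 0, 1]].
C³ = P·diag(125, 216, 1)·P⁻¹ = [[125, 0, 0], [-215, 216, -215], [-124, 0, 1]].
The requested entry is -215.

-215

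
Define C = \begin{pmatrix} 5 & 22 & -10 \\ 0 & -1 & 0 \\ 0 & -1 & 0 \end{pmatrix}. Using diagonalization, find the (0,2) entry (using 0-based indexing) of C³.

Characteristic polynomial: μ^3 - 4μ^2 - 5μ = μ(μ - 5)(μ + 1), so the eigenvalues are -1, 0, 5.
μ=5: eigenvector (1, 0, 0).
μ=0: eigenvector (2, 0, 1).
μ=-1: eigenvector (-2, 1, 1).
P = [[1, 2, -2], [0, 0, 1], [0, 1, 1]], D = diag(5, 0, -1), P⁻¹ = [[1, 4, -2], [0, -1, 1], [0, 1, 0]].
C³ = P·diag(125, 0, -1)·P⁻¹ = [[125, 502, -250], [0, -1, 0], [0, -1, 0]].
The requested entry is -250.

-250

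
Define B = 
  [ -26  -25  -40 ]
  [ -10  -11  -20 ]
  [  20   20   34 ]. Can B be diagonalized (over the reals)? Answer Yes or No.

Yes

Characteristic polynomial: p(μ) = μ^3 + 3μ^2 - 22μ - 24 = (μ - 4)(μ + 1)(μ + 6).
All 3 eigenvalues are distinct, so B is diagonalizable.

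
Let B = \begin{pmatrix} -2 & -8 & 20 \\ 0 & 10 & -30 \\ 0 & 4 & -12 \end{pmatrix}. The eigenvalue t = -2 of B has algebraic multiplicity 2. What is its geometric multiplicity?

2

B + 2I = [[0, -8, 20], [0, 12, -30], [0, 4, -10]].
This matrix has rank 1, so its null space has dimension 3 − 1 = 2.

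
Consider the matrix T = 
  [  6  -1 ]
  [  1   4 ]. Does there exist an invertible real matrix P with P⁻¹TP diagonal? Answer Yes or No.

No

Characteristic polynomial: p(s) = s^2 - 10s + 25 = (s - 5)^2.
s = 5 has algebraic multiplicity 2; rank(T − 5I) = 1, so geometric multiplicity = 1.
Geometric multiplicity < algebraic multiplicity, so T is not diagonalizable.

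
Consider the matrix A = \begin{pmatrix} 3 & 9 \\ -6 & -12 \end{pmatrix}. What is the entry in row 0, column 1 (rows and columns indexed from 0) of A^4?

Characteristic polynomial: λ^2 + 9λ + 18 = (λ + 3)(λ + 6), so the eigenvalues are -6, -3.
λ=-6: eigenvector (1, -1).
λ=-3: eigenvector (3, -2).
P = [[1, 3], [-1, -2]], D = diag(-6, -3), P⁻¹ = [[-2, -3], [1, 1]].
A⁴ = P·diag(1296, 81)·P⁻¹ = [[-2349, -3645], [2430, 3726]].
The requested entry is -3645.

-3645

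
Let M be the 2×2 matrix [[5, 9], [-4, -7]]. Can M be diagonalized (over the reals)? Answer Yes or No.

Characteristic polynomial: p(t) = t^2 + 2t + 1 = (t + 1)^2.
t = -1 has algebraic multiplicity 2; rank(M + 1I) = 1, so geometric multiplicity = 1.
Geometric multiplicity < algebraic multiplicity, so M is not diagonalizable.

No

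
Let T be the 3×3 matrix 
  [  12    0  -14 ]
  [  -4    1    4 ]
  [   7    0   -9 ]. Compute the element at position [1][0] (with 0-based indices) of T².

-24

Characteristic polynomial: μ^3 - 4μ^2 - 7μ + 10 = (μ - 5)(μ - 1)(μ + 2), so the eigenvalues are -2, 1, 5.
μ=-2: eigenvector (-1, 0, -1).
μ=1: eigenvector (0, 1, 0).
μ=5: eigenvector (2, -1, 1).
P = [[-1, 0, 2], [0, 1, -1], [-1, 0, 1]], D = diag(-2, 1, 5), P⁻¹ = [[1, 0, -2], [1, 1, -1], [1, 0, -1]].
T² = P·diag(4, 1, 25)·P⁻¹ = [[46, 0, -42], [-24, 1, 24], [21, 0, -17]].
The requested entry is -24.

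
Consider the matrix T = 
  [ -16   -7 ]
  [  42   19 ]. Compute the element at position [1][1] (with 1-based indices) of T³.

Characteristic polynomial: λ^2 - 3λ - 10 = (λ - 5)(λ + 2), so the eigenvalues are -2, 5.
λ=-2: eigenvector (1, -2).
λ=5: eigenvector (1, -3).
P = [[1, 1], [-2, -3]], D = diag(-2, 5), P⁻¹ = [[3, 1], [-2, -1]].
T³ = P·diag(-8, 125)·P⁻¹ = [[-274, -133], [798, 391]].
The requested entry is -274.

-274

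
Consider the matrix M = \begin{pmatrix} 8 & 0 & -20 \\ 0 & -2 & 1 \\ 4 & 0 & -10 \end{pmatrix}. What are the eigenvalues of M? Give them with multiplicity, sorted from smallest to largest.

-2, -2, 0

Characteristic polynomial: p(s) = s^3 + 4s^2 + 4s = s(s + 2)^2.
Roots (with multiplicity): -2, -2, 0.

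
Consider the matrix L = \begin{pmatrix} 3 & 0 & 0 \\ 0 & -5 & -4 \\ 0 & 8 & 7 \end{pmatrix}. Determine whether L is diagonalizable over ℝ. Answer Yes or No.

Characteristic polynomial: p(t) = t^3 - 5t^2 + 3t + 9 = (t - 3)^2(t + 1).
t = 3 has algebraic multiplicity 2; rank(L − 3I) = 1, so geometric multiplicity = 2.
Every eigenvalue has geometric = algebraic multiplicity, so L is diagonalizable.

Yes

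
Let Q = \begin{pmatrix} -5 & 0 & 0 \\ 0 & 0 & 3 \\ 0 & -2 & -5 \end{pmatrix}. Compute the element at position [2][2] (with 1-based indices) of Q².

Characteristic polynomial: μ^3 + 10μ^2 + 31μ + 30 = (μ + 2)(μ + 3)(μ + 5), so the eigenvalues are -5, -3, -2.
μ=-3: eigenvector (0, 1, -1).
μ=-5: eigenvector (1, 0, 0).
μ=-2: eigenvector (0, 3, -2).
P = [[0, 1, 0], [1, 0, 3], [-1, 0, -2]], D = diag(-3, -5, -2), P⁻¹ = [[0, -2, -3], [1, 0, 0], [0, 1, 1]].
Q² = P·diag(9, 25, 4)·P⁻¹ = [[25, 0, 0], [0, -6, -15], [0, 10, 19]].
The requested entry is -6.

-6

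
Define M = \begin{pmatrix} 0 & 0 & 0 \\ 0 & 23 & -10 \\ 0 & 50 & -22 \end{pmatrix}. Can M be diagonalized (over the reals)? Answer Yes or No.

Characteristic polynomial: p(t) = t^3 - t^2 - 6t = t(t - 3)(t + 2).
All 3 eigenvalues are distinct, so M is diagonalizable.

Yes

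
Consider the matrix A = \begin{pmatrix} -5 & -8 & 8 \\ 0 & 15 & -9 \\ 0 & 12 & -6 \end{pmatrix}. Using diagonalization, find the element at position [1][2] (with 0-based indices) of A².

Characteristic polynomial: t^3 - 4t^2 - 27t + 90 = (t - 6)(t - 3)(t + 5), so the eigenvalues are -5, 3, 6.
t=-5: eigenvector (1, 0, 0).
t=3: eigenvector (1, 3, 4).
t=6: eigenvector (0, 1, 1).
P = [[1, 1, 0], [0, 3, 1], [0, 4, 1]], D = diag(-5, 3, 6), P⁻¹ = [[1, 1, -1], [0, -1, 1], [0, 4, -3]].
A² = P·diag(25, 9, 36)·P⁻¹ = [[25, 16, -16], [0, 117, -81], [0, 108, -72]].
The requested entry is -81.

-81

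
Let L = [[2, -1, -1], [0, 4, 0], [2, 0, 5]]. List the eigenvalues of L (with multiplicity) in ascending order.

Characteristic polynomial: p(s) = s^3 - 11s^2 + 40s - 48 = (s - 4)^2(s - 3).
Roots (with multiplicity): 3, 4, 4.

3, 4, 4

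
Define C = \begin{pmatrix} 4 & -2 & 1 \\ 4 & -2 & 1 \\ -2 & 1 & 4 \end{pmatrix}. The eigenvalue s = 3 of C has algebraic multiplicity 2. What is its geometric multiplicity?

1

C − 3I = [[1, -2, 1], [4, -5, 1], [-2, 1, 1]].
This matrix has rank 2, so its null space has dimension 3 − 2 = 1.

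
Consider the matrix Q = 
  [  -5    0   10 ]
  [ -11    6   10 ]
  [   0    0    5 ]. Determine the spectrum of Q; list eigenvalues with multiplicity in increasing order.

-5, 5, 6

Characteristic polynomial: p(s) = s^3 - 6s^2 - 25s + 150 = (s - 6)(s - 5)(s + 5).
Roots (with multiplicity): -5, 5, 6.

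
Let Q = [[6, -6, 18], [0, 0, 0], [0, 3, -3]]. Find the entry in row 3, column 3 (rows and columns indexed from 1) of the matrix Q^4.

Characteristic polynomial: s^3 - 3s^2 - 18s = s(s - 6)(s + 3), so the eigenvalues are -3, 0, 6.
s=6: eigenvector (1, 0, 0).
s=0: eigenvector (-2, 1, 1).
s=-3: eigenvector (-2, 0, 1).
P = [[1, -2, -2], [0, 1, 0], [0, 1, 1]], D = diag(6, 0, -3), P⁻¹ = [[1, 0, 2], [0, 1, 0], [0, -1, 1]].
Q⁴ = P·diag(1296, 0, 81)·P⁻¹ = [[1296, 162, 2430], [0, 0, 0], [0, -81, 81]].
The requested entry is 81.

81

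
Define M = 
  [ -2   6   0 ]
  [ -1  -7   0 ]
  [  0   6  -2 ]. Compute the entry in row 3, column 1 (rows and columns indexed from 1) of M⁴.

-498

Characteristic polynomial: s^3 + 11s^2 + 38s + 40 = (s + 2)(s + 4)(s + 5), so the eigenvalues are -5, -4, -2.
s=-4: eigenvector (3, -1, 3).
s=-5: eigenvector (-2, 1, -2).
s=-2: eigenvector (0, 0, 1).
P = [[3, -2, 0], [-1, 1, 0], [3, -2, 1]], D = diag(-4, -5, -2), P⁻¹ = [[1, 2, 0], [1, 3, 0], [-1, 0, 1]].
M⁴ = P·diag(256, 625, 16)·P⁻¹ = [[-482, -2214, 0], [369, 1363, 0], [-498, -2214, 16]].
The requested entry is -498.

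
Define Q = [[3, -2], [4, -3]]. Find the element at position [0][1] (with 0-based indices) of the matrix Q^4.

0

Characteristic polynomial: λ^2 - 1 = (λ - 1)(λ + 1), so the eigenvalues are -1, 1.
λ=1: eigenvector (1, 1).
λ=-1: eigenvector (1, 2).
P = [[1, 1], [1, 2]], D = diag(1, -1), P⁻¹ = [[2, -1], [-1, 1]].
Q⁴ = P·diag(1, 1)·P⁻¹ = [[1, 0], [0, 1]].
The requested entry is 0.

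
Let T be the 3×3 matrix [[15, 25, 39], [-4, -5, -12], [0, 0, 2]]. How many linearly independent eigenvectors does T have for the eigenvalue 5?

T − 5I = [[10, 25, 39], [-4, -10, -12], [0, 0, -3]].
This matrix has rank 2, so its null space has dimension 3 − 2 = 1.

1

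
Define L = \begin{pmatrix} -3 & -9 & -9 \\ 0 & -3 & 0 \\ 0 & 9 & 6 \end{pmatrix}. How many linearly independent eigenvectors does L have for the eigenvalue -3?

L + 3I = [[0, -9, -9], [0, 0, 0], [0, 9, 9]].
This matrix has rank 1, so its null space has dimension 3 − 1 = 2.

2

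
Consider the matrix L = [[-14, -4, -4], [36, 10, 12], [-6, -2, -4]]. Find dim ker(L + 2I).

L + 2I = [[-12, -4, -4], [36, 12, 12], [-6, -2, -2]].
This matrix has rank 1, so its null space has dimension 3 − 1 = 2.

2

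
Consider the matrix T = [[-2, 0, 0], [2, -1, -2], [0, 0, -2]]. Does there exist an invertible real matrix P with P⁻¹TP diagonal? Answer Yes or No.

Characteristic polynomial: p(r) = r^3 + 5r^2 + 8r + 4 = (r + 1)(r + 2)^2.
r = -2 has algebraic multiplicity 2; rank(T + 2I) = 1, so geometric multiplicity = 2.
Every eigenvalue has geometric = algebraic multiplicity, so T is diagonalizable.

Yes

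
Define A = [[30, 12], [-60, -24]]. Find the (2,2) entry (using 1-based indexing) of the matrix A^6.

Characteristic polynomial: s^2 - 6s = s(s - 6), so the eigenvalues are 0, 6.
s=0: eigenvector (-2, 5).
s=6: eigenvector (1, -2).
P = [[-2, 1], [5, -2]], D = diag(0, 6), P⁻¹ = [[2, 1], [5, 2]].
A⁶ = P·diag(0, 46656)·P⁻¹ = [[233280, 93312], [-466560, -186624]].
The requested entry is -186624.

-186624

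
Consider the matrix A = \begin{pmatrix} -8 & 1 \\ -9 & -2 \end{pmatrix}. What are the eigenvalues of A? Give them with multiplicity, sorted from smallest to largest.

Characteristic polynomial: p(λ) = λ^2 + 10λ + 25 = (λ + 5)^2.
Roots (with multiplicity): -5, -5.

-5, -5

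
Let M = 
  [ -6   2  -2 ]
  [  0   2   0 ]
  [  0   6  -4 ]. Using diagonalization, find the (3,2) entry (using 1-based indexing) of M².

-12

Characteristic polynomial: s^3 + 8s^2 + 4s - 48 = (s - 2)(s + 4)(s + 6), so the eigenvalues are -6, -4, 2.
s=2: eigenvector (0, 1, 1).
s=-6: eigenvector (1, 0, 0).
s=-4: eigenvector (-1, 0, 1).
P = [[0, 1, -1], [1, 0, 0], [1, 0, 1]], D = diag(2, -6, -4), P⁻¹ = [[0, 1, 0], [1, -1, 1], [0, -1, 1]].
M² = P·diag(4, 36, 16)·P⁻¹ = [[36, -20, 20], [0, 4, 0], [0, -12, 16]].
The requested entry is -12.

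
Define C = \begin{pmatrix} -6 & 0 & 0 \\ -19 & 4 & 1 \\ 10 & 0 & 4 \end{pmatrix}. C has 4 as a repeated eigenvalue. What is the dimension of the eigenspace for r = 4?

C − 4I = [[-10, 0, 0], [-19, 0, 1], [10, 0, 0]].
This matrix has rank 2, so its null space has dimension 3 − 2 = 1.

1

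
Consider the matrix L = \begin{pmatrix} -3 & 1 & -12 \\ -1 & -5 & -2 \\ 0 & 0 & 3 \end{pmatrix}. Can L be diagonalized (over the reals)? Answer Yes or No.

Characteristic polynomial: p(r) = r^3 + 5r^2 - 8r - 48 = (r - 3)(r + 4)^2.
r = -4 has algebraic multiplicity 2; rank(L + 4I) = 2, so geometric multiplicity = 1.
Geometric multiplicity < algebraic multiplicity, so L is not diagonalizable.

No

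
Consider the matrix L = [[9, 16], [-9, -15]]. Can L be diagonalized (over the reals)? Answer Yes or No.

Characteristic polynomial: p(r) = r^2 + 6r + 9 = (r + 3)^2.
r = -3 has algebraic multiplicity 2; rank(L + 3I) = 1, so geometric multiplicity = 1.
Geometric multiplicity < algebraic multiplicity, so L is not diagonalizable.

No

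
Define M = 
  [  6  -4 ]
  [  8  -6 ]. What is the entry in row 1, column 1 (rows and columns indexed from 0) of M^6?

Characteristic polynomial: μ^2 - 4 = (μ - 2)(μ + 2), so the eigenvalues are -2, 2.
μ=2: eigenvector (-1, -1).
μ=-2: eigenvector (1, 2).
P = [[-1, 1], [-1, 2]], D = diag(2, -2), P⁻¹ = [[-2, 1], [-1, 1]].
M⁶ = P·diag(64, 64)·P⁻¹ = [[64, 0], [0, 64]].
The requested entry is 64.

64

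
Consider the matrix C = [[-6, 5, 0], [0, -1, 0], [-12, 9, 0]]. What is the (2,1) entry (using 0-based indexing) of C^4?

Characteristic polynomial: μ^3 + 7μ^2 + 6μ = μ(μ + 1)(μ + 6), so the eigenvalues are -6, -1, 0.
μ=-6: eigenvector (1, 0, 2).
μ=-1: eigenvector (1, 1, 3).
μ=0: eigenvector (0, 0, 1).
P = [[1, 1, 0], [0, 1, 0], [2, 3, 1]], D = diag(-6, -1, 0), P⁻¹ = [[1, -1, 0], [0, 1, 0], [-2, -1, 1]].
C⁴ = P·diag(1296, 1, 0)·P⁻¹ = [[1296, -1295, 0], [0, 1, 0], [2592, -2589, 0]].
The requested entry is -2589.

-2589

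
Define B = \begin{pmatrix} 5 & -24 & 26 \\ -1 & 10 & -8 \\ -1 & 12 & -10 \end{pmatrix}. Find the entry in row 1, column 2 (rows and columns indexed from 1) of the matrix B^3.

-288

Characteristic polynomial: μ^3 - 5μ^2 - 2μ + 24 = (μ - 4)(μ - 3)(μ + 2), so the eigenvalues are -2, 3, 4.
μ=-2: eigenvector (4, -1, -2).
μ=4: eigenvector (2, -1, -1).
μ=3: eigenvector (-1, 1, 1).
P = [[4, 2, -1], [-1, -1, 1], [-2, -1, 1]], D = diag(-2, 4, 3), P⁻¹ = [[0, 1, -1], [1, -2, 3], [1, 0, 2]].
B³ = P·diag(-8, 64, 27)·P⁻¹ = [[101, -288, 362], [-37, 136, -146], [-37, 144, -154]].
The requested entry is -288.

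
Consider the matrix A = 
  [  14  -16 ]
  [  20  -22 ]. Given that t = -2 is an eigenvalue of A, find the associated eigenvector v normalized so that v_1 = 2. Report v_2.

2

A + 2I = [[16, -16], [20, -20]].
Solving (A + 2I)v = 0 gives the eigenspace spanned by (2, 2).
With v_1 = 2, v = (2, 2), so v_2 = 2.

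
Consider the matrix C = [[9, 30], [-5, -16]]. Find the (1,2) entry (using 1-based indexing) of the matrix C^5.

Characteristic polynomial: λ^2 + 7λ + 6 = (λ + 1)(λ + 6), so the eigenvalues are -6, -1.
λ=-1: eigenvector (3, -1).
λ=-6: eigenvector (-2, 1).
P = [[3, -2], [-1, 1]], D = diag(-1, -6), P⁻¹ = [[1, 2], [1, 3]].
C⁵ = P·diag(-1, -7776)·P⁻¹ = [[15549, 46650], [-7775, -23326]].
The requested entry is 46650.

46650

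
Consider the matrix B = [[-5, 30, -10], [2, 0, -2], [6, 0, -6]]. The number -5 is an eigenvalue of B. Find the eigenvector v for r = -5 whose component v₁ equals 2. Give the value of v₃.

B + 5I = [[0, 30, -10], [2, 5, -2], [6, 0, -1]].
Solving (B + 5I)v = 0 gives the eigenspace spanned by (2, 4, 12).
With v₁ = 2, v = (2, 4, 12), so v₃ = 12.

12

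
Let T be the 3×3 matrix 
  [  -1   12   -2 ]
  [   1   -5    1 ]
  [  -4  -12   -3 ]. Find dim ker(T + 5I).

1

T + 5I = [[4, 12, -2], [1, 0, 1], [-4, -12, 2]].
This matrix has rank 2, so its null space has dimension 3 − 2 = 1.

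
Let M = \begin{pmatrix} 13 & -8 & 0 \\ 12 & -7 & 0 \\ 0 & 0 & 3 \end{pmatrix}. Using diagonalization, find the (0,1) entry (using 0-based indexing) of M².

Characteristic polynomial: s^3 - 9s^2 + 23s - 15 = (s - 5)(s - 3)(s - 1), so the eigenvalues are 1, 3, 5.
s=1: eigenvector (-2, -3, 0).
s=5: eigenvector (1, 1, 0).
s=3: eigenvector (0, 0, 1).
P = [[-2, 1, 0], [-3, 1, 0], [0, 0, 1]], D = diag(1, 5, 3), P⁻¹ = [[1, -1, 0], [3, -2, 0], [0, 0, 1]].
M² = P·diag(1, 25, 9)·P⁻¹ = [[73, -48, 0], [72, -47, 0], [0, 0, 9]].
The requested entry is -48.

-48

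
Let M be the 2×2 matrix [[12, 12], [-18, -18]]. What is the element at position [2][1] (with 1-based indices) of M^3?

Characteristic polynomial: s^2 + 6s = s(s + 6), so the eigenvalues are -6, 0.
s=-6: eigenvector (-2, 3).
s=0: eigenvector (1, -1).
P = [[-2, 1], [3, -1]], D = diag(-6, 0), P⁻¹ = [[1, 1], [3, 2]].
M³ = P·diag(-216, 0)·P⁻¹ = [[432, 432], [-648, -648]].
The requested entry is -648.

-648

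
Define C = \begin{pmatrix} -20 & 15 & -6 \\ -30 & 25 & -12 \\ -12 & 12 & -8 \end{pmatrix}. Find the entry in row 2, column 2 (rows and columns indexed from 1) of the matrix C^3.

Characteristic polynomial: μ^3 + 3μ^2 - 18μ - 40 = (μ - 4)(μ + 2)(μ + 5), so the eigenvalues are -5, -2, 4.
μ=4: eigenvector (-1, -2, -1).
μ=-5: eigenvector (1, 1, 0).
μ=-2: eigenvector (1, 2, 2).
P = [[-1, 1, 1], [-2, 1, 2], [-1, 0, 2]], D = diag(4, -5, -2), P⁻¹ = [[2, -2, 1], [2, -1, 0], [1, -1, 1]].
C³ = P·diag(64, -125, -8)·P⁻¹ = [[-386, 261, -72], [-522, 397, -144], [-144, 144, -80]].
The requested entry is 397.

397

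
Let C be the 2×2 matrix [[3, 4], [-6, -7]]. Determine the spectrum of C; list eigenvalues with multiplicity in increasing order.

Characteristic polynomial: p(r) = r^2 + 4r + 3 = (r + 1)(r + 3).
Roots (with multiplicity): -3, -1.

-3, -1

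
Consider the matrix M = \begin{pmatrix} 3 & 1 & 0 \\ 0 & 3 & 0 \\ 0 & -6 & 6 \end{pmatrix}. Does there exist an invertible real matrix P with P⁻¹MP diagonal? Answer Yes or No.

Characteristic polynomial: p(λ) = λ^3 - 12λ^2 + 45λ - 54 = (λ - 6)(λ - 3)^2.
λ = 3 has algebraic multiplicity 2; rank(M − 3I) = 2, so geometric multiplicity = 1.
Geometric multiplicity < algebraic multiplicity, so M is not diagonalizable.

No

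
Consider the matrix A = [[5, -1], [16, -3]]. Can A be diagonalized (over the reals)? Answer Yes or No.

No

Characteristic polynomial: p(s) = s^2 - 2s + 1 = (s - 1)^2.
s = 1 has algebraic multiplicity 2; rank(A − 1I) = 1, so geometric multiplicity = 1.
Geometric multiplicity < algebraic multiplicity, so A is not diagonalizable.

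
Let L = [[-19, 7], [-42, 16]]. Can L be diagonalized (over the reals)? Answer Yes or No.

Characteristic polynomial: p(r) = r^2 + 3r - 10 = (r - 2)(r + 5).
All 2 eigenvalues are distinct, so L is diagonalizable.

Yes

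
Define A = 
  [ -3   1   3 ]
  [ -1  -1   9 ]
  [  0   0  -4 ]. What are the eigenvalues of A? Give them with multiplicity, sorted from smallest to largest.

-4, -2, -2

Characteristic polynomial: p(t) = t^3 + 8t^2 + 20t + 16 = (t + 2)^2(t + 4).
Roots (with multiplicity): -4, -2, -2.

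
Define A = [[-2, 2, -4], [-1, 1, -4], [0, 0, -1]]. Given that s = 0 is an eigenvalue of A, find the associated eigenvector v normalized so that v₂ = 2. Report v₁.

2

A = [[-2, 2, -4], [-1, 1, -4], [0, 0, -1]].
Solving (A)v = 0 gives the eigenspace spanned by (2, 2, 0).
With v₂ = 2, v = (2, 2, 0), so v₁ = 2.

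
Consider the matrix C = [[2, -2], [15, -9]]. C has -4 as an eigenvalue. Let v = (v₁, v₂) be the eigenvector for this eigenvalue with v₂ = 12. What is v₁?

C + 4I = [[6, -2], [15, -5]].
Solving (C + 4I)v = 0 gives the eigenspace spanned by (4, 12).
With v₂ = 12, v = (4, 12), so v₁ = 4.

4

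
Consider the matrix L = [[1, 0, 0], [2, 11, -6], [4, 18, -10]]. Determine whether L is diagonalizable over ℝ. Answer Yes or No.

Yes

Characteristic polynomial: p(s) = s^3 - 2s^2 - s + 2 = (s - 2)(s - 1)(s + 1).
All 3 eigenvalues are distinct, so L is diagonalizable.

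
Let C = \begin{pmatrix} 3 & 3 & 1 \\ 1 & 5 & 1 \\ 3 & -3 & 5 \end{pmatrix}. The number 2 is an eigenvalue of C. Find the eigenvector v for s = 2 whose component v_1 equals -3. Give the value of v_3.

3

C − 2I = [[1, 3, 1], [1, 3, 1], [3, -3, 3]].
Solving (C − 2I)v = 0 gives the eigenspace spanned by (-3, 0, 3).
With v_1 = -3, v = (-3, 0, 3), so v_3 = 3.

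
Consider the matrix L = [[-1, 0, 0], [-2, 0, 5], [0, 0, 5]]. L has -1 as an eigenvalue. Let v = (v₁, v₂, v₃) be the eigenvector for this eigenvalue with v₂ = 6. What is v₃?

0

L + 1I = [[0, 0, 0], [-2, 1, 5], [0, 0, 6]].
Solving (L + 1I)v = 0 gives the eigenspace spanned by (3, 6, 0).
With v₂ = 6, v = (3, 6, 0), so v₃ = 0.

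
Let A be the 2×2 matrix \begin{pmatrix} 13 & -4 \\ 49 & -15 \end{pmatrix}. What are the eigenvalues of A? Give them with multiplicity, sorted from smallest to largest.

Characteristic polynomial: p(t) = t^2 + 2t + 1 = (t + 1)^2.
Roots (with multiplicity): -1, -1.

-1, -1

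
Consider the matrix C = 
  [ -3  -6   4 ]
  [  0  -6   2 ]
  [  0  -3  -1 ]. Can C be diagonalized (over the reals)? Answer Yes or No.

Characteristic polynomial: p(s) = s^3 + 10s^2 + 33s + 36 = (s + 3)^2(s + 4).
s = -3 has algebraic multiplicity 2; rank(C + 3I) = 1, so geometric multiplicity = 2.
Every eigenvalue has geometric = algebraic multiplicity, so C is diagonalizable.

Yes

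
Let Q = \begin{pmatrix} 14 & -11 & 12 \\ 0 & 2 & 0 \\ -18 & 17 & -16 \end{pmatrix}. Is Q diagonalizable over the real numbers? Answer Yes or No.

Characteristic polynomial: p(r) = r^3 - 12r + 16 = (r - 2)^2(r + 4).
r = 2 has algebraic multiplicity 2; rank(Q − 2I) = 2, so geometric multiplicity = 1.
Geometric multiplicity < algebraic multiplicity, so Q is not diagonalizable.

No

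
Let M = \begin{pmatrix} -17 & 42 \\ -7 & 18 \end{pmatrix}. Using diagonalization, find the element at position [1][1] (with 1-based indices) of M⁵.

Characteristic polynomial: r^2 - r - 12 = (r - 4)(r + 3), so the eigenvalues are -3, 4.
r=-3: eigenvector (3, 1).
r=4: eigenvector (2, 1).
P = [[3, 2], [1, 1]], D = diag(-3, 4), P⁻¹ = [[1, -2], [-1, 3]].
M⁵ = P·diag(-243, 1024)·P⁻¹ = [[-2777, 7602], [-1267, 3558]].
The requested entry is -2777.

-2777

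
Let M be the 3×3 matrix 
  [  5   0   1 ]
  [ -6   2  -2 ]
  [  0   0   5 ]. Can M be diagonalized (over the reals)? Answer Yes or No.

No

Characteristic polynomial: p(μ) = μ^3 - 12μ^2 + 45μ - 50 = (μ - 5)^2(μ - 2).
μ = 5 has algebraic multiplicity 2; rank(M − 5I) = 2, so geometric multiplicity = 1.
Geometric multiplicity < algebraic multiplicity, so M is not diagonalizable.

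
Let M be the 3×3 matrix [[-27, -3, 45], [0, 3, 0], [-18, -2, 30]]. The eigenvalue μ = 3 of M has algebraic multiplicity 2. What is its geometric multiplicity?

1

M − 3I = [[-30, -3, 45], [0, 0, 0], [-18, -2, 27]].
This matrix has rank 2, so its null space has dimension 3 − 2 = 1.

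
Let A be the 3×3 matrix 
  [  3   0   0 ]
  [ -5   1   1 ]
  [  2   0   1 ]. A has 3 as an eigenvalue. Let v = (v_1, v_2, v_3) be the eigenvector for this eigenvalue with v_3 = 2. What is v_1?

A − 3I = [[0, 0, 0], [-5, -2, 1], [2, 0, -2]].
Solving (A − 3I)v = 0 gives the eigenspace spanned by (2, -4, 2).
With v_3 = 2, v = (2, -4, 2), so v_1 = 2.

2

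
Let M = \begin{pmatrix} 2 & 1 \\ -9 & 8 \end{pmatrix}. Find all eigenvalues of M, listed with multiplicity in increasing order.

Characteristic polynomial: p(μ) = μ^2 - 10μ + 25 = (μ - 5)^2.
Roots (with multiplicity): 5, 5.

5, 5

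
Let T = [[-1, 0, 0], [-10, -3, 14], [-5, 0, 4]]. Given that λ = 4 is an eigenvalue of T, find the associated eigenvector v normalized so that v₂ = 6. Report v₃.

T − 4I = [[-5, 0, 0], [-10, -7, 14], [-5, 0, 0]].
Solving (T − 4I)v = 0 gives the eigenspace spanned by (0, 6, 3).
With v₂ = 6, v = (0, 6, 3), so v₃ = 3.

3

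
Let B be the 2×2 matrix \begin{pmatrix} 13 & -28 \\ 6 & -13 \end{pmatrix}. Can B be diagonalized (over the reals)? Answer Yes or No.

Yes

Characteristic polynomial: p(r) = r^2 - 1 = (r - 1)(r + 1).
All 2 eigenvalues are distinct, so B is diagonalizable.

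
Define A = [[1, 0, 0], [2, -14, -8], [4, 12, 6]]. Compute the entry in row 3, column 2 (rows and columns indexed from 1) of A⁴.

-3840

Characteristic polynomial: r^3 + 7r^2 + 4r - 12 = (r - 1)(r + 2)(r + 6), so the eigenvalues are -6, -2, 1.
r=1: eigenvector (1, -2, 4).
r=-6: eigenvector (0, 1, -1).
r=-2: eigenvector (0, -2, 3).
P = [[1, 0, 0], [-2, 1, -2], [4, -1, 3]], D = diag(1, -6, -2), P⁻¹ = [[1, 0, 0], [-2, 3, 2], [-2, 1, 1]].
A⁴ = P·diag(1, 1296, 16)·P⁻¹ = [[1, 0, 0], [-2530, 3856, 2560], [2500, -3840, -2544]].
The requested entry is -3840.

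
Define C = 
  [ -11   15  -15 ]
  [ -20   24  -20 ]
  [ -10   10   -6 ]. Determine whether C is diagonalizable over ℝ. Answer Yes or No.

Characteristic polynomial: p(μ) = μ^3 - 7μ^2 + 8μ + 16 = (μ - 4)^2(μ + 1).
μ = 4 has algebraic multiplicity 2; rank(C − 4I) = 1, so geometric multiplicity = 2.
Every eigenvalue has geometric = algebraic multiplicity, so C is diagonalizable.

Yes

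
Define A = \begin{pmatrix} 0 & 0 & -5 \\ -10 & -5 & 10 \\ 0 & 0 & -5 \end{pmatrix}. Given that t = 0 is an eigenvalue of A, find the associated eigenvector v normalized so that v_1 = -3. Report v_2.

6

A = [[0, 0, -5], [-10, -5, 10], [0, 0, -5]].
Solving (A)v = 0 gives the eigenspace spanned by (-3, 6, 0).
With v_1 = -3, v = (-3, 6, 0), so v_2 = 6.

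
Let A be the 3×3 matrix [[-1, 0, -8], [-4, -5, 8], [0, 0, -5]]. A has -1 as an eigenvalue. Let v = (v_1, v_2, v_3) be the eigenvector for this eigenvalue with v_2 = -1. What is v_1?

A + 1I = [[0, 0, -8], [-4, -4, 8], [0, 0, -4]].
Solving (A + 1I)v = 0 gives the eigenspace spanned by (1, -1, 0).
With v_2 = -1, v = (1, -1, 0), so v_1 = 1.

1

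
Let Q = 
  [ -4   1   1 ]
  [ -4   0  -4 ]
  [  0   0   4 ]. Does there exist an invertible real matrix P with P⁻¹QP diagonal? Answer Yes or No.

Characteristic polynomial: p(t) = t^3 - 12t - 16 = (t - 4)(t + 2)^2.
t = -2 has algebraic multiplicity 2; rank(Q + 2I) = 2, so geometric multiplicity = 1.
Geometric multiplicity < algebraic multiplicity, so Q is not diagonalizable.

No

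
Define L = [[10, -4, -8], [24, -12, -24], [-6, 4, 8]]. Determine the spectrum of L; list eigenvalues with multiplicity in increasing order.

0, 2, 4

Characteristic polynomial: p(λ) = λ^3 - 6λ^2 + 8λ = λ(λ - 4)(λ - 2).
Roots (with multiplicity): 0, 2, 4.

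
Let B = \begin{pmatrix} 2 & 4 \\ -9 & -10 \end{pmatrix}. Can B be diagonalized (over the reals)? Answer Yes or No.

No

Characteristic polynomial: p(μ) = μ^2 + 8μ + 16 = (μ + 4)^2.
μ = -4 has algebraic multiplicity 2; rank(B + 4I) = 1, so geometric multiplicity = 1.
Geometric multiplicity < algebraic multiplicity, so B is not diagonalizable.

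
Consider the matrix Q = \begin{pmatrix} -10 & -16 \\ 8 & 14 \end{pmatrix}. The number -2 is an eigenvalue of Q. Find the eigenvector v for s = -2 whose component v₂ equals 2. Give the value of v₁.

Q + 2I = [[-8, -16], [8, 16]].
Solving (Q + 2I)v = 0 gives the eigenspace spanned by (-4, 2).
With v₂ = 2, v = (-4, 2), so v₁ = -4.

-4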